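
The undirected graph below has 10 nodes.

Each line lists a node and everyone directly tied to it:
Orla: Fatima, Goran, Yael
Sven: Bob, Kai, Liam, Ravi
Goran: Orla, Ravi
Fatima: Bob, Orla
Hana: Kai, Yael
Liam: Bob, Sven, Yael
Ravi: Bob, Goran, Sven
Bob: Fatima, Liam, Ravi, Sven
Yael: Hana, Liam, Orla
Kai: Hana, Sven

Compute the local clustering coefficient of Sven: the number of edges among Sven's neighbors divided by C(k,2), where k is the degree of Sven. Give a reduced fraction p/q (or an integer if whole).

Sven's neighbors: Bob, Kai, Liam, and Ravi (k = 4).
Possible neighbor pairs: C(4,2) = 6. Edges among them: Bob–Liam, Bob–Ravi → e = 2.
Clustering(Sven) = 2/6 = 1/3.

1/3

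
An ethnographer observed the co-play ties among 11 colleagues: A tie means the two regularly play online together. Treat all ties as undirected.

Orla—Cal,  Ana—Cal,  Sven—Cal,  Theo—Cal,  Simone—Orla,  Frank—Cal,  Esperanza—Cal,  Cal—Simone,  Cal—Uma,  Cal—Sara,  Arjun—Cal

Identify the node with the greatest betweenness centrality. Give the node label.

Cal

Unnormalized betweenness of each node: Ana:0, Arjun:0, Cal:44, Esperanza:0, Frank:0, Orla:0, Sara:0, Simone:0, Sven:0, Theo:0, Uma:0.
Cal has the largest value, 44, making it the main broker — the node through which the most shortest paths run.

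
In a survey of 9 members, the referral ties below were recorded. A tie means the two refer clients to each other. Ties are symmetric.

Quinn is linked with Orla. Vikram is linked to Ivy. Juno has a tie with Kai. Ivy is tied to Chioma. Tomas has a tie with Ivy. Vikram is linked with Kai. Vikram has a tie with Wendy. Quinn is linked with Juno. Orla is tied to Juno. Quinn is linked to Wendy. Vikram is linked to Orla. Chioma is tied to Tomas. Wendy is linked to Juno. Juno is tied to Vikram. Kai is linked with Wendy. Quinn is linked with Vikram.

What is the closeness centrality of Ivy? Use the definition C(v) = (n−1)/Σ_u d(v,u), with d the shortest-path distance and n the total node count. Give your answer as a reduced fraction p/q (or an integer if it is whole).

Distances from Ivy: Chioma:1, Juno:2, Kai:2, Orla:2, Quinn:2, Tomas:1, Vikram:1, Wendy:2. Sum = 13.
n = 9, so closeness = 8/13.

8/13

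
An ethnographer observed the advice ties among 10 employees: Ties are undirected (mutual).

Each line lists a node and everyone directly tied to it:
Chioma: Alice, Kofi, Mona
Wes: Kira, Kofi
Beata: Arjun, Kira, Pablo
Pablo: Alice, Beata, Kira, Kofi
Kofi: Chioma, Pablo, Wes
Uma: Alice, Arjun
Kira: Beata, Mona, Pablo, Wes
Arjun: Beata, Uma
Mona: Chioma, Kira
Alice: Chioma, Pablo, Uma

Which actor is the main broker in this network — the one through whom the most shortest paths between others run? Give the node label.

Unnormalized betweenness of each node: Alice:85/12, Arjun:7/4, Beata:23/4, Chioma:55/12, Kira:23/3, Kofi:7/2, Mona:4/3, Pablo:47/6, Uma:2, Wes:1/2.
Pablo has the largest value, 47/6, making it the main broker — the node through which the most shortest paths run.

Pablo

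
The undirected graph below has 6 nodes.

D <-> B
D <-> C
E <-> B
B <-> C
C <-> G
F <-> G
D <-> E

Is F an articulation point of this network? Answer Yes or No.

Even without F, every remaining node can still reach every other (the residual graph is connected), so F is not a cut vertex.

No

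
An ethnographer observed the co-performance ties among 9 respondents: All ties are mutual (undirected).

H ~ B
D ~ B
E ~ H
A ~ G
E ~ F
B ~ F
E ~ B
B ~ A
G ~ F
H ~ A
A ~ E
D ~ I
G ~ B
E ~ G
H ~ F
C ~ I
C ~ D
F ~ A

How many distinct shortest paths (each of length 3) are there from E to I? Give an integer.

1

The shortest distance is 3, and the only length-3 path is E–B–D–I. So there is exactly 1 shortest path.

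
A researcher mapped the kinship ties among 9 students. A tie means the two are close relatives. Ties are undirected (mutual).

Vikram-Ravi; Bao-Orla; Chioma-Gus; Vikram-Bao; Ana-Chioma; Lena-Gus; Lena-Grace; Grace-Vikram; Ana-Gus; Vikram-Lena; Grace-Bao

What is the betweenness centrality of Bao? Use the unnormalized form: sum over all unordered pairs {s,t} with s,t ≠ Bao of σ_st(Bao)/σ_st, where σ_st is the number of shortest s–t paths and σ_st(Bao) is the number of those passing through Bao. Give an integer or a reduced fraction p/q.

7

Pairs whose geodesics pass through Bao — Ana–Orla: 2/2; Chioma–Orla: 2/2; Gus–Orla: 2/2; Lena–Orla: 2/2; Orla–Grace: 1; Orla–Ravi: 1; Orla–Vikram: 1.
All other pairs contribute 0.
Summing the contributions gives betweenness(Bao) = 7.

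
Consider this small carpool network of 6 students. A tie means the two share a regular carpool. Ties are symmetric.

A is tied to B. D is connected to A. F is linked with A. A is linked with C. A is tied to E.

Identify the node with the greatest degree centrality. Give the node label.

Degrees — A:5, B:1, C:1, D:1, E:1, F:1.
The maximum is 5, attained only by A.

A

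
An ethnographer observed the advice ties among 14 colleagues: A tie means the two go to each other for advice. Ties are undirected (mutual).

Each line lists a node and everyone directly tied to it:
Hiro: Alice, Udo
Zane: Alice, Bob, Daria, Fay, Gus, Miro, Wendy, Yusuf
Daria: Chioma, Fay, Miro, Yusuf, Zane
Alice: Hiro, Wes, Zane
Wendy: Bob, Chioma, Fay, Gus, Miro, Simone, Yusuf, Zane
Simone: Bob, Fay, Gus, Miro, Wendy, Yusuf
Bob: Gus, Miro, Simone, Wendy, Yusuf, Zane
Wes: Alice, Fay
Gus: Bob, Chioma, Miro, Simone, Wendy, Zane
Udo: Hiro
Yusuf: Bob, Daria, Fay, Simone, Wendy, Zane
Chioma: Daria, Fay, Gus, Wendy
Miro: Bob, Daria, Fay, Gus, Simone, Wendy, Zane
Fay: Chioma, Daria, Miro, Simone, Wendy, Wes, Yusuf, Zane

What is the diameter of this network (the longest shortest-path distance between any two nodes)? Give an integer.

5

Eccentricity of each node (its greatest distance to any other): Alice:3, Bob:4, Chioma:5, Daria:4, Fay:4, Gus:4, Hiro:4, Miro:4, Simone:5, Udo:5, Wendy:4, Wes:3, Yusuf:4, Zane:3.
The maximum eccentricity is 5, realized for instance by the pair Simone–Udo via Simone – Fay – Wes – Alice – Hiro – Udo. So the diameter is 5.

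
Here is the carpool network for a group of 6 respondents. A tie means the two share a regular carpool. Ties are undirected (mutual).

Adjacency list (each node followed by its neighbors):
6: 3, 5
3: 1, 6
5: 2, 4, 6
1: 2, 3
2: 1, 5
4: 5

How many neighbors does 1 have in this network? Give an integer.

2

1 is directly tied to 2 and 3. That is 2 neighbors, so the degree of 1 is 2.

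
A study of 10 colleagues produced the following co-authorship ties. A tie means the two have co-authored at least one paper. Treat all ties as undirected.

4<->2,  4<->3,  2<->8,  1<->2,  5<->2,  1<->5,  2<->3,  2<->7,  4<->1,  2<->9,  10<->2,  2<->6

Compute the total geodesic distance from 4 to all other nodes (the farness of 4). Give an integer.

Distances from 4: 1:1, 2:1, 3:1, 5:2, 6:2, 7:2, 8:2, 9:2, 10:2.
Sum = 1 + 1 + 1 + 2 + 2 + 2 + 2 + 2 + 2 = 15.

15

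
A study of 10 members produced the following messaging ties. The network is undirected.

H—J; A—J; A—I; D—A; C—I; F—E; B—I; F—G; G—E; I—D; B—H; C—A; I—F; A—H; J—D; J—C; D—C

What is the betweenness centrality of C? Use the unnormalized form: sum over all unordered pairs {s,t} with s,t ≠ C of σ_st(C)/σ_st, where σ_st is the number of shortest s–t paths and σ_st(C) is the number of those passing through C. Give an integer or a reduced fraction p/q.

4/3

Pairs whose geodesics pass through C — F–J: 1/3; E–J: 1/3; J–G: 1/3; J–I: 1/3.
All other pairs contribute 0.
Summing the contributions gives betweenness(C) = 4/3.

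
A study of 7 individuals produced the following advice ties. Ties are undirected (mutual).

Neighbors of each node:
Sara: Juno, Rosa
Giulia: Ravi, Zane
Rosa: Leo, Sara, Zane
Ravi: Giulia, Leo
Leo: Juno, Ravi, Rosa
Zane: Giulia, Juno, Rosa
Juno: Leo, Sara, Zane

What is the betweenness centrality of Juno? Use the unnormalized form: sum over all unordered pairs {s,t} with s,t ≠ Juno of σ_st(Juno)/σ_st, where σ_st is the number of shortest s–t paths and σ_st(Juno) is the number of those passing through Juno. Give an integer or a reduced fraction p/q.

5/2

Pairs whose geodesics pass through Juno — Leo–Sara: 1/2; Leo–Zane: 1/2; Sara–Zane: 1/2; Sara–Giulia: 1/2; Sara–Ravi: 1/2.
All other pairs contribute 0.
Summing the contributions gives betweenness(Juno) = 5/2.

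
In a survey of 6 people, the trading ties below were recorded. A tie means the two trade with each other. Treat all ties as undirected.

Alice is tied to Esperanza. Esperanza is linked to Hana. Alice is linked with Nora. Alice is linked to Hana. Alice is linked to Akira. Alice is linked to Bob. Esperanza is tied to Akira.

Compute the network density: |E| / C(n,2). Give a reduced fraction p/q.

There are 7 edges and 6 nodes, so the maximum possible is C(6,2) = 15.
Density = 7/15.

7/15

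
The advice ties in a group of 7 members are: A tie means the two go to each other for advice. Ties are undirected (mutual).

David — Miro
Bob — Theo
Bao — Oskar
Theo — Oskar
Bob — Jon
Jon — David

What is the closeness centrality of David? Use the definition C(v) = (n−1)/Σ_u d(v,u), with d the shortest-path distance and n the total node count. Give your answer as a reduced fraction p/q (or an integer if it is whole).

3/8

Distances from David: Bao:5, Bob:2, Jon:1, Miro:1, Oskar:4, Theo:3. Sum = 16.
n = 7, so closeness = 6/16 = 3/8.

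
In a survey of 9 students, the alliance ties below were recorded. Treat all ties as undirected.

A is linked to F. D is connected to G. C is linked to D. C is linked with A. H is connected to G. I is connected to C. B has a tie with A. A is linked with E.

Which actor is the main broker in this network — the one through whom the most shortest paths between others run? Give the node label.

Unnormalized betweenness of each node: A:18, B:0, C:19, D:12, E:0, F:0, G:7, H:0, I:0.
C has the largest value, 19, making it the main broker — the node through which the most shortest paths run.

C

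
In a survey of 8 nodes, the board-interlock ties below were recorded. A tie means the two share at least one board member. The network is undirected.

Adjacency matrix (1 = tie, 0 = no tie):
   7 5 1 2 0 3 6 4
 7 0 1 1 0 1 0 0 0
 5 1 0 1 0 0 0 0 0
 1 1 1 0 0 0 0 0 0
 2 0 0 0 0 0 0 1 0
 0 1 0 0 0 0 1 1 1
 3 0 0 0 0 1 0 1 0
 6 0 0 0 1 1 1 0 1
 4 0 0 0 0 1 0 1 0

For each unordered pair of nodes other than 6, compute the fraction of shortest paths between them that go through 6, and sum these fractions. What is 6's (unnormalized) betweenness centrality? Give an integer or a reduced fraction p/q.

Pairs whose geodesics pass through 6 — 7–2: 1; 5–2: 1; 1–2: 1; 2–0: 1; 2–3: 1; 2–4: 1; 3–4: 1/2.
All other pairs contribute 0.
Summing the contributions gives betweenness(6) = 13/2.

13/2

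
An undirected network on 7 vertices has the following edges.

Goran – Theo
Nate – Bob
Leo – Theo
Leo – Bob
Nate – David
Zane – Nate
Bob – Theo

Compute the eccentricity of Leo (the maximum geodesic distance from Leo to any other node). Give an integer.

Distances from Leo: Bob:1, David:3, Goran:2, Nate:2, Theo:1, Zane:3.
The largest is 3 (to Zane and David), so the eccentricity of Leo is 3.

3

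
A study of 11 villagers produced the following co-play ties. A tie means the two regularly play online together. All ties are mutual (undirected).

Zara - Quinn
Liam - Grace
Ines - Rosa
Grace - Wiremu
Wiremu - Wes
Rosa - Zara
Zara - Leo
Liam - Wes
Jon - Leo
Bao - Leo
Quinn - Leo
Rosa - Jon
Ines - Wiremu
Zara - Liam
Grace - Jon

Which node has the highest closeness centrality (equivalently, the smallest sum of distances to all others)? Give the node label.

Zara

Farness (sum of distances to all others) for each node — Bao:28, Grace:19, Ines:23, Jon:18, Leo:19, Liam:19, Quinn:23, Rosa:19, Wes:24, Wiremu:23, Zara:17.
The smallest farness is 17, for Zara, so Zara has the highest closeness.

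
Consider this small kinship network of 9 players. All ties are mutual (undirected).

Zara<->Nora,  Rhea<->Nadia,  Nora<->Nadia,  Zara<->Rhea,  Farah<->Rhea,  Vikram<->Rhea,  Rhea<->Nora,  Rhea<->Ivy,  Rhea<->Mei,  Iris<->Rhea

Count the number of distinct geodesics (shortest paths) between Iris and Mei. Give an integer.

The shortest distance is 2, and the only length-2 path is Iris–Rhea–Mei. So there is exactly 1 shortest path.

1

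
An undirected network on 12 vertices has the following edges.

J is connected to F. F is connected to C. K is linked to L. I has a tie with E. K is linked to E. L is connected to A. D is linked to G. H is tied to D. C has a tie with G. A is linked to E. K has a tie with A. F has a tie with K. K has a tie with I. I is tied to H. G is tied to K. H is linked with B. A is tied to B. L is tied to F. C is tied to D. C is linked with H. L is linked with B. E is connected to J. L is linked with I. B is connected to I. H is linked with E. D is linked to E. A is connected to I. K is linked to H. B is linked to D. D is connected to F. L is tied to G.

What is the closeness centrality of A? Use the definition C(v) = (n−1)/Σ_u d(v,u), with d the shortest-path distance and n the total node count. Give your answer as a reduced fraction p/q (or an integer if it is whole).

Distances from A: B:1, C:3, D:2, E:1, F:2, G:2, H:2, I:1, J:2, K:1, L:1. Sum = 18.
n = 12, so closeness = 11/18.

11/18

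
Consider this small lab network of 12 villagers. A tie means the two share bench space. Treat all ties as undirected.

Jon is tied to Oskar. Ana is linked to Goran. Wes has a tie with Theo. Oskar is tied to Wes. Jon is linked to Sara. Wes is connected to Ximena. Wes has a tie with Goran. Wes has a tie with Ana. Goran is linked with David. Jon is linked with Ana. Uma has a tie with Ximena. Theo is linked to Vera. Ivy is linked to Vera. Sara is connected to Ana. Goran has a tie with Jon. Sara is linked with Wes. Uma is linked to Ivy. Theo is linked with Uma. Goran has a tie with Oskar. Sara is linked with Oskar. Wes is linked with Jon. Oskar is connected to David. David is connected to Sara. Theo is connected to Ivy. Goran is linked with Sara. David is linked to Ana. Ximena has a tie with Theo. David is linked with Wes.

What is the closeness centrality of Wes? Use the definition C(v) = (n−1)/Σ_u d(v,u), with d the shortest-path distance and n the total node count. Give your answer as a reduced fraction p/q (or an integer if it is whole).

Distances from Wes: Ana:1, David:1, Goran:1, Ivy:2, Jon:1, Oskar:1, Sara:1, Theo:1, Uma:2, Vera:2, Ximena:1. Sum = 14.
n = 12, so closeness = 11/14.

11/14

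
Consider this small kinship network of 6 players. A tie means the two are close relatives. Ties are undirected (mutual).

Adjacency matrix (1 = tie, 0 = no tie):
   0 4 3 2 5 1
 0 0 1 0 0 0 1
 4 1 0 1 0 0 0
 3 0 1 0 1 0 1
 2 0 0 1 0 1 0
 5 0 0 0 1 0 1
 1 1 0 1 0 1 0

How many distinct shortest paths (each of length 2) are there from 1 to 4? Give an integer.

2

The shortest distance is 2. The length-2 paths are: 1–0–4; 1–3–4.
That gives 2 distinct shortest paths.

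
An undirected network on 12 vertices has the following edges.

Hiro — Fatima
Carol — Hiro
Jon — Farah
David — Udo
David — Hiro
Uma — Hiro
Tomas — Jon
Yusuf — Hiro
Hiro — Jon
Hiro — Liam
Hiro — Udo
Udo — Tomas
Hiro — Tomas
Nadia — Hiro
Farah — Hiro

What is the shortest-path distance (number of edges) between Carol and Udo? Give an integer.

One shortest route is Carol – Hiro – Udo, which uses 2 edges, and Carol and Udo are not directly tied, so nothing shorter exists. So d(Carol,Udo) = 2.

2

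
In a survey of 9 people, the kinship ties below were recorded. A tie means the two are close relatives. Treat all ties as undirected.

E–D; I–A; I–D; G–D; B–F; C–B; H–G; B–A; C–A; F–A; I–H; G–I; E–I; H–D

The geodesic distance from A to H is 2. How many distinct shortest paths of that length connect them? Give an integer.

1

The shortest distance is 2, and the only length-2 path is A–I–H. So there is exactly 1 shortest path.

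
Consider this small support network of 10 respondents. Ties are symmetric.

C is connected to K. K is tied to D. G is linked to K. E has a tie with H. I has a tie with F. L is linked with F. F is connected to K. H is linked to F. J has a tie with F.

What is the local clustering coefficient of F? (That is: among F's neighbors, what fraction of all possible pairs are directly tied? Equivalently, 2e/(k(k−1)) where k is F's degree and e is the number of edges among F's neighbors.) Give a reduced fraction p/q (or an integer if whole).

0

F's neighbors: H, I, J, K, and L (k = 5).
Possible neighbor pairs: C(5,2) = 10. Edges among them: none → e = 0.
Clustering(F) = 0/10 = 0.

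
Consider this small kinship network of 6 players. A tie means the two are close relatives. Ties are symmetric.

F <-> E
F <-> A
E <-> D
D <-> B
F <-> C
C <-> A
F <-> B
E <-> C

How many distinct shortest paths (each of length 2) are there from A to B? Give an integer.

1

The shortest distance is 2, and the only length-2 path is A–F–B. So there is exactly 1 shortest path.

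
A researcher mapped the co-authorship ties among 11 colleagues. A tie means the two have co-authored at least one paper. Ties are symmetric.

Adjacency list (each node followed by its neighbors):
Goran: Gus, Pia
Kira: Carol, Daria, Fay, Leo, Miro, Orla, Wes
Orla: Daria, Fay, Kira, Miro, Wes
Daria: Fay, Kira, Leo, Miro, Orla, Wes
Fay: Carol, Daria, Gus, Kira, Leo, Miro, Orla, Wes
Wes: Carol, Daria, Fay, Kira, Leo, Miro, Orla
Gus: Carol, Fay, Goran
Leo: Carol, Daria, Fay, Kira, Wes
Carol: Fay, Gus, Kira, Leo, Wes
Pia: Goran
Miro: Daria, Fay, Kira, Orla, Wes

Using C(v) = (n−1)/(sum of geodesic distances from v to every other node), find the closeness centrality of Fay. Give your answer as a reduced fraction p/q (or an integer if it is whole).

Distances from Fay: Carol:1, Daria:1, Goran:2, Gus:1, Kira:1, Leo:1, Miro:1, Orla:1, Pia:3, Wes:1. Sum = 13.
n = 11, so closeness = 10/13.

10/13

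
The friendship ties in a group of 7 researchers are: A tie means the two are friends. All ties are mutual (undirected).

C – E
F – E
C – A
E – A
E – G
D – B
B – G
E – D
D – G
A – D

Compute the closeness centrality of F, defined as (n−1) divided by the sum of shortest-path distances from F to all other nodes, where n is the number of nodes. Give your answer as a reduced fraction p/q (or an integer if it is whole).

1/2

Distances from F: A:2, B:3, C:2, D:2, E:1, G:2. Sum = 12.
n = 7, so closeness = 6/12 = 1/2.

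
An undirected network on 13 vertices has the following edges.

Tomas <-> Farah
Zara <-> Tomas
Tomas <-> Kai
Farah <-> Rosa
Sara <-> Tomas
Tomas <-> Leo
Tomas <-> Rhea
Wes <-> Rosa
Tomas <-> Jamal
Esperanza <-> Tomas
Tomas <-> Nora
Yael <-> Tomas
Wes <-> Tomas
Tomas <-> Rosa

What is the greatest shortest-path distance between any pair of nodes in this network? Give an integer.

2

Eccentricity of each node (its greatest distance to any other): Esperanza:2, Farah:2, Jamal:2, Kai:2, Leo:2, Nora:2, Rhea:2, Rosa:2, Sara:2, Tomas:1, Wes:2, Yael:2, Zara:2.
The maximum eccentricity is 2, realized for instance by the pair Esperanza–Jamal via Esperanza – Tomas – Jamal. So the diameter is 2.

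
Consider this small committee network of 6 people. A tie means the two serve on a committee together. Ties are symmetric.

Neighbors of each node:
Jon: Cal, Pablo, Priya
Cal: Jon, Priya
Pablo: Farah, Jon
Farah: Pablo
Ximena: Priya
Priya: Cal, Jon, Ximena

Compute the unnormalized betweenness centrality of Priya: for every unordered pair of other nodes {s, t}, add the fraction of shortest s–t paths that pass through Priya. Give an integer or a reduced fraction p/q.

Pairs whose geodesics pass through Priya — Ximena–Cal: 1; Ximena–Jon: 1; Ximena–Farah: 1; Ximena–Pablo: 1.
All other pairs contribute 0.
Summing the contributions gives betweenness(Priya) = 4.

4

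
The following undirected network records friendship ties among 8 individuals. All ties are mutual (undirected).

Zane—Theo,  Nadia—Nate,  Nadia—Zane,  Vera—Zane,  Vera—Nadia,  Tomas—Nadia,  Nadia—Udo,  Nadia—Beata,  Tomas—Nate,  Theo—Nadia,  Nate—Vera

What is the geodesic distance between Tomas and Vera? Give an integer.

One shortest route is Tomas – Nadia – Vera, which uses 2 edges, and Tomas and Vera are not directly tied, so nothing shorter exists. So d(Tomas,Vera) = 2.

2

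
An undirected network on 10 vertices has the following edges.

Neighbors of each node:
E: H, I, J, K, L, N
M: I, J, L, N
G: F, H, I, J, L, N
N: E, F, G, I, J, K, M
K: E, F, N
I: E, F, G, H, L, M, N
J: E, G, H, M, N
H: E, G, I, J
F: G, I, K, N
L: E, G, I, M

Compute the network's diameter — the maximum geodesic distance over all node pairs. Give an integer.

2

Eccentricity of each node (its greatest distance to any other): E:2, F:2, G:2, H:2, I:2, J:2, K:2, L:2, M:2, N:2.
The maximum eccentricity is 2, realized for instance by the pair F–M via F – I – M. So the diameter is 2.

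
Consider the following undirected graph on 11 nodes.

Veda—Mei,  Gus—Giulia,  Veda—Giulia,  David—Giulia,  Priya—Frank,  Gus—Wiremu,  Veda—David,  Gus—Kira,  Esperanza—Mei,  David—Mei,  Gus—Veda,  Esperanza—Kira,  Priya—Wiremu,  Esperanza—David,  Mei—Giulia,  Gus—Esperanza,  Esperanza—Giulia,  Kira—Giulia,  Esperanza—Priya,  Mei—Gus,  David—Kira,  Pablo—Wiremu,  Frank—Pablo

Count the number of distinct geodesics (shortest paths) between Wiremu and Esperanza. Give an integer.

2

The shortest distance is 2. The length-2 paths are: Wiremu–Priya–Esperanza; Wiremu–Gus–Esperanza.
That gives 2 distinct shortest paths.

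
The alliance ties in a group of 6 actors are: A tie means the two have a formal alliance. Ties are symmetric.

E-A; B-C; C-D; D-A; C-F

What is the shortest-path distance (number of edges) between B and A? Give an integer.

One shortest route is B – C – D – A, which uses 3 edges, and at distance 2 from B we only reach {D, F}, which does not include A. So d(B,A) = 3.

3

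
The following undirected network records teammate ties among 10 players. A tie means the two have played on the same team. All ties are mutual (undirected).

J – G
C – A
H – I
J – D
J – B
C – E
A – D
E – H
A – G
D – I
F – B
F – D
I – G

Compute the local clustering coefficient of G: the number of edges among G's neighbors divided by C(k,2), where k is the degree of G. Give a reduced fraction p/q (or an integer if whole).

G's neighbors: A, I, and J (k = 3).
Possible neighbor pairs: C(3,2) = 3. Edges among them: none → e = 0.
Clustering(G) = 0/3 = 0.

0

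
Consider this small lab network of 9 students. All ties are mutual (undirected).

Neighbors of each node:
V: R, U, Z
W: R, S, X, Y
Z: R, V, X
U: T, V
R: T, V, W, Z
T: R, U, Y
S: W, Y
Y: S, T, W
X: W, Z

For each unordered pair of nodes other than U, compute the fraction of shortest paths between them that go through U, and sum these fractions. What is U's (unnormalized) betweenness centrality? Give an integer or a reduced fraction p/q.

Pairs whose geodesics pass through U — Y–V: 1/3; T–V: 1/2.
All other pairs contribute 0.
Summing the contributions gives betweenness(U) = 5/6.

5/6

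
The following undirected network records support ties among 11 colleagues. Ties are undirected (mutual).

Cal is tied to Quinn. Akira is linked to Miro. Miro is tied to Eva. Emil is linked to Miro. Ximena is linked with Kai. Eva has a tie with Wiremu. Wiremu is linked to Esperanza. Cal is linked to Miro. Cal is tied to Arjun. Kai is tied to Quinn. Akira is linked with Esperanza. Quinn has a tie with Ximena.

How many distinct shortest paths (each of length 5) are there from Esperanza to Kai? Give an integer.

1

The shortest distance is 5, and the only length-5 path is Esperanza–Akira–Miro–Cal–Quinn–Kai. So there is exactly 1 shortest path.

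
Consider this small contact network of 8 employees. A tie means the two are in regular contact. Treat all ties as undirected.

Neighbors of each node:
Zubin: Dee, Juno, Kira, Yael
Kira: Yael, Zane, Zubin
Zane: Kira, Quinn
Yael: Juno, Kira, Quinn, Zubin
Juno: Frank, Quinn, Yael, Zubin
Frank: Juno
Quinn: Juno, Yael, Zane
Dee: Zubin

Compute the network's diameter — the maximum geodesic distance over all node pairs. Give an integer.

Eccentricity of each node (its greatest distance to any other): Dee:3, Frank:3, Juno:2, Kira:3, Quinn:3, Yael:2, Zane:3, Zubin:2.
The maximum eccentricity is 3, realized for instance by the pair Zane–Dee via Zane – Kira – Zubin – Dee. So the diameter is 3.

3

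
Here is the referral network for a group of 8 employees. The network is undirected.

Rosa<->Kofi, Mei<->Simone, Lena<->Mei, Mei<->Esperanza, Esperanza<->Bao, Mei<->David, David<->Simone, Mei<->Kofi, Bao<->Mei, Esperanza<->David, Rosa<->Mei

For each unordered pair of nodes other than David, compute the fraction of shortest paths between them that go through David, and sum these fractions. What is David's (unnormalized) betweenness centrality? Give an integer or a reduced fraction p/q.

Pairs whose geodesics pass through David — Simone–Esperanza: 1/2.
All other pairs contribute 0.
Summing the contributions gives betweenness(David) = 1/2.

1/2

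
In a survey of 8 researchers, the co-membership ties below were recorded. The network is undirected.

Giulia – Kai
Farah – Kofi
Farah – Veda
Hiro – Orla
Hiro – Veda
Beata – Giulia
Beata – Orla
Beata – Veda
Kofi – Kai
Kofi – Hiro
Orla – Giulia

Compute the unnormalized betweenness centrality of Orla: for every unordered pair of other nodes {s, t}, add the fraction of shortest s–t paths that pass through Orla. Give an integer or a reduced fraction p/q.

Pairs whose geodesics pass through Orla — Beata–Kofi: 1/4; Beata–Hiro: 1/2; Giulia–Hiro: 1.
All other pairs contribute 0.
Summing the contributions gives betweenness(Orla) = 7/4.

7/4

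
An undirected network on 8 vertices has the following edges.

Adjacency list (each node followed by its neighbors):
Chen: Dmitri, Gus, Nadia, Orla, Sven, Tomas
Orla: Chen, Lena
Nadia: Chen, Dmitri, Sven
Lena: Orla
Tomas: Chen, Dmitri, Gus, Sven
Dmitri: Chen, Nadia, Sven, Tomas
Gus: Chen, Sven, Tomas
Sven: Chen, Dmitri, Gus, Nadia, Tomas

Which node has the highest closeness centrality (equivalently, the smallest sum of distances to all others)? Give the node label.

Chen

Farness (sum of distances to all others) for each node — Chen:8, Dmitri:11, Gus:12, Lena:18, Nadia:12, Orla:12, Sven:10, Tomas:11.
The smallest farness is 8, for Chen, so Chen has the highest closeness.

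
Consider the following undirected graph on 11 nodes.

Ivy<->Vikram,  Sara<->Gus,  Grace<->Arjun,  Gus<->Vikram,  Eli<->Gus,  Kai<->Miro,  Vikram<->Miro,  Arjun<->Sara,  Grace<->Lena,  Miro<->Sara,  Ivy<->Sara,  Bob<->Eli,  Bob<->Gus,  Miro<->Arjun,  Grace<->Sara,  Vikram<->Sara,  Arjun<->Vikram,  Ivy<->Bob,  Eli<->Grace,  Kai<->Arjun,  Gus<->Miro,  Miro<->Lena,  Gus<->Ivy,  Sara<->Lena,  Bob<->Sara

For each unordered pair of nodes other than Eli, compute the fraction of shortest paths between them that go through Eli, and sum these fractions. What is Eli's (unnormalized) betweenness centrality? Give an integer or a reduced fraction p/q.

1

Pairs whose geodesics pass through Eli — Gus–Grace: 1/2; Bob–Grace: 1/2.
All other pairs contribute 0.
Summing the contributions gives betweenness(Eli) = 1.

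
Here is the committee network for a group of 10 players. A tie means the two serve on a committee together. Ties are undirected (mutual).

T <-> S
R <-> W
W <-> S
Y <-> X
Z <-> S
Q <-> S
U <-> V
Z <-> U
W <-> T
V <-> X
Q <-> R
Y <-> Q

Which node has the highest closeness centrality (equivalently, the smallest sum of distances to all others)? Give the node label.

Farness (sum of distances to all others) for each node — Q:17, R:22, S:16, T:22, U:22, V:24, W:21, X:23, Y:20, Z:19.
The smallest farness is 16, for S, so S has the highest closeness.

S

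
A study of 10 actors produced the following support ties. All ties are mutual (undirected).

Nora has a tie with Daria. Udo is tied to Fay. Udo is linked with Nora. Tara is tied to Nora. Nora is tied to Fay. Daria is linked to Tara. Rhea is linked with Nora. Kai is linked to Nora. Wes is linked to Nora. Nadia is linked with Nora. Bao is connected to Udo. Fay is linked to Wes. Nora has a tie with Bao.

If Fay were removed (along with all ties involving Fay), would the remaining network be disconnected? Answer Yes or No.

No

Even without Fay, every remaining node can still reach every other (the residual graph is connected), so Fay is not a cut vertex.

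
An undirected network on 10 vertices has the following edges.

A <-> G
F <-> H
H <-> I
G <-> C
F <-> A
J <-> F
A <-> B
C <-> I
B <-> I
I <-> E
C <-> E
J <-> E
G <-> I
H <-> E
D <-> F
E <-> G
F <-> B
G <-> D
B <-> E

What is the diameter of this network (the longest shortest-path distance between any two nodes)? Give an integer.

Eccentricity of each node (its greatest distance to any other): A:2, B:2, C:3, D:2, E:2, F:3, G:2, H:2, I:2, J:2.
The maximum eccentricity is 3, realized for instance by the pair C–F via C – E – J – F. So the diameter is 3.

3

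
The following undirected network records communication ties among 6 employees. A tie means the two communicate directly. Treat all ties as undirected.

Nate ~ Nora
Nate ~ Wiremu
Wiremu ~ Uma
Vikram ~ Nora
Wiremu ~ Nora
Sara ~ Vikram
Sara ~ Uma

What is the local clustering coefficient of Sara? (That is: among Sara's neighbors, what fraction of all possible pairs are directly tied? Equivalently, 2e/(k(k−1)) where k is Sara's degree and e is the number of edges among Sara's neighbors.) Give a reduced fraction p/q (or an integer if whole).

Sara's neighbors: Uma and Vikram (k = 2).
Possible neighbor pairs: C(2,2) = 1. Edges among them: none → e = 0.
Clustering(Sara) = 0/1.

0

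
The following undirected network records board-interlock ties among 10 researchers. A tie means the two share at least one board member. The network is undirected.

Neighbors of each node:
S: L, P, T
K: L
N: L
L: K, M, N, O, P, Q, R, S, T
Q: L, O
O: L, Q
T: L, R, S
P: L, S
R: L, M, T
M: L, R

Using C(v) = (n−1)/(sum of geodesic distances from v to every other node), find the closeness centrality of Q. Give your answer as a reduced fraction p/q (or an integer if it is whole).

9/16

Distances from Q: K:2, L:1, M:2, N:2, O:1, P:2, R:2, S:2, T:2. Sum = 16.
n = 10, so closeness = 9/16.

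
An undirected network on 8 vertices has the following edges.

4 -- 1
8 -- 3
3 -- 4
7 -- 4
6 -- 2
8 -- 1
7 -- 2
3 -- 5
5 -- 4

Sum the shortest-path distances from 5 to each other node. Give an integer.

Distances from 5: 1:2, 2:3, 3:1, 4:1, 6:4, 7:2, 8:2.
Sum = 2 + 3 + 1 + 1 + 4 + 2 + 2 = 15.

15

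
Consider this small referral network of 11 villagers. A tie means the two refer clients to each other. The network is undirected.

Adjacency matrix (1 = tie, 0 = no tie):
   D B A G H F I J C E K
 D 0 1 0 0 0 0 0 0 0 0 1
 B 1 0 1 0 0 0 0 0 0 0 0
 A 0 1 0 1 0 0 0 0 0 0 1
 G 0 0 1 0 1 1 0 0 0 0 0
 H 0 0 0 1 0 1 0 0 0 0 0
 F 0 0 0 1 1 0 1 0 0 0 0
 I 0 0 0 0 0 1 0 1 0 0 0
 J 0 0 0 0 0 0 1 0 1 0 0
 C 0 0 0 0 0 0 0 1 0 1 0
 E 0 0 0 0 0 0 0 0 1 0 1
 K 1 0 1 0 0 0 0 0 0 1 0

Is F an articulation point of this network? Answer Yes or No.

Even without F, every remaining node can still reach every other (the residual graph is connected), so F is not a cut vertex.

No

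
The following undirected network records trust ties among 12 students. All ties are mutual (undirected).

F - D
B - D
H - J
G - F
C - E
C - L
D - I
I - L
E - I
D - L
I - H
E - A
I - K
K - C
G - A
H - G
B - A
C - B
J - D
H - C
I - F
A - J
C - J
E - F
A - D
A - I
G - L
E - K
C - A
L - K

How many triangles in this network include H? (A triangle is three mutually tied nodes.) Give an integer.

1

H's neighbors: C, G, I, and J.
Neighbor pairs that are themselves tied: H–C–J. Each forms one triangle with H, for 1 in total.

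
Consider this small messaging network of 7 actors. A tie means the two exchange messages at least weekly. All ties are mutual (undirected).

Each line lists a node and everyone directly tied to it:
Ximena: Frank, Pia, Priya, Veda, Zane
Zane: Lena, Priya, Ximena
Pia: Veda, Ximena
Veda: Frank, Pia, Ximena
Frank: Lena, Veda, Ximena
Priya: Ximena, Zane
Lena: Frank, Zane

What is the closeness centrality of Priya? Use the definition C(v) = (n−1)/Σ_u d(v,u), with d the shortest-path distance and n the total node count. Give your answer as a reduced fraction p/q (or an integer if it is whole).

3/5

Distances from Priya: Frank:2, Lena:2, Pia:2, Veda:2, Ximena:1, Zane:1. Sum = 10.
n = 7, so closeness = 6/10 = 3/5.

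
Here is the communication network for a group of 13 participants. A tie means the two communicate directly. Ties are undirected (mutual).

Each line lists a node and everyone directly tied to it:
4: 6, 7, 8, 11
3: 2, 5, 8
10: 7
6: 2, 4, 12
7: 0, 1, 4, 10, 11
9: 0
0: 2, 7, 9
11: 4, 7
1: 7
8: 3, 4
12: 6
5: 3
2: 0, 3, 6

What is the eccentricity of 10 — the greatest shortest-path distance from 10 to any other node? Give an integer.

5

Distances from 10: 0:2, 1:2, 2:3, 3:4, 4:2, 5:5, 6:3, 7:1, 8:3, 9:3, 11:2, 12:4.
The largest is 5 (to 5), so the eccentricity of 10 is 5.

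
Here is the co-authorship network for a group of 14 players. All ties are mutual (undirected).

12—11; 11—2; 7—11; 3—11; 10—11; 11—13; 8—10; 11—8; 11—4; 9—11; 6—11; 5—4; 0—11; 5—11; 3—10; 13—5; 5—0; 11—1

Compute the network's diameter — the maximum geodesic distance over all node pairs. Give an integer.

2

Eccentricity of each node (its greatest distance to any other): 0:2, 1:2, 2:2, 3:2, 4:2, 5:2, 6:2, 7:2, 8:2, 9:2, 10:2, 11:1, 12:2, 13:2.
The maximum eccentricity is 2, realized for instance by the pair 13–9 via 13 – 11 – 9. So the diameter is 2.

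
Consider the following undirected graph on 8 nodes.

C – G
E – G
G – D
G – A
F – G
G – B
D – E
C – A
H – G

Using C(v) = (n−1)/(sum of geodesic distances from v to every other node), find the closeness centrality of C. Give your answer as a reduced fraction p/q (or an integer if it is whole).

7/12

Distances from C: A:1, B:2, D:2, E:2, F:2, G:1, H:2. Sum = 12.
n = 8, so closeness = 7/12.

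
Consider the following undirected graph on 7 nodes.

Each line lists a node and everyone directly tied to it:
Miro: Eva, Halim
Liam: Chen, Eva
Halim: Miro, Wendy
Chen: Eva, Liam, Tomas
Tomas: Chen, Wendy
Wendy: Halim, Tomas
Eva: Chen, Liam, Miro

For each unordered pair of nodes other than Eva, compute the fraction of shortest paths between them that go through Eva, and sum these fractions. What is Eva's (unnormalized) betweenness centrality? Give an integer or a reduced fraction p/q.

4

Pairs whose geodesics pass through Eva — Halim–Chen: 1/2; Halim–Liam: 1; Tomas–Miro: 1/2; Chen–Miro: 1; Liam–Miro: 1.
All other pairs contribute 0.
Summing the contributions gives betweenness(Eva) = 4.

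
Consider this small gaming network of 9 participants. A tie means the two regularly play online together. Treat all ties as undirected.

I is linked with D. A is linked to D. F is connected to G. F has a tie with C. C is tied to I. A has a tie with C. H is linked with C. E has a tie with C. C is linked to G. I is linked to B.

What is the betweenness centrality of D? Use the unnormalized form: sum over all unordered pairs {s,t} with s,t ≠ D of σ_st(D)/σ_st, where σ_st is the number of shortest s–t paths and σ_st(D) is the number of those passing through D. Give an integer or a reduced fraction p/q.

1

Pairs whose geodesics pass through D — A–B: 1/2; A–I: 1/2.
All other pairs contribute 0.
Summing the contributions gives betweenness(D) = 1.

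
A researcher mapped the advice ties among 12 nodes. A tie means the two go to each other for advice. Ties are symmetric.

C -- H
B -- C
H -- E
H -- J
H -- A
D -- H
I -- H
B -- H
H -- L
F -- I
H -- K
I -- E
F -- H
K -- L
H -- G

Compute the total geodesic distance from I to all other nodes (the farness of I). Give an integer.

19

Distances from I: A:2, B:2, C:2, D:2, E:1, F:1, G:2, H:1, J:2, K:2, L:2.
Sum = 2 + 2 + 2 + 2 + 1 + 1 + 2 + 1 + 2 + 2 + 2 = 19.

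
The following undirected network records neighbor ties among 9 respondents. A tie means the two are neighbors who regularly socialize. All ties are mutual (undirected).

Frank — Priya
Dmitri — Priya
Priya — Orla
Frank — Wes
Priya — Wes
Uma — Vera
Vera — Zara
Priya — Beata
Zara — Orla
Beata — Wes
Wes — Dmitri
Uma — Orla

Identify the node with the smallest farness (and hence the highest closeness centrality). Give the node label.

Farness (sum of distances to all others) for each node — Beata:18, Dmitri:18, Frank:18, Orla:13, Priya:12, Uma:18, Vera:23, Wes:16, Zara:18.
The smallest farness is 12, for Priya, so Priya has the highest closeness.

Priya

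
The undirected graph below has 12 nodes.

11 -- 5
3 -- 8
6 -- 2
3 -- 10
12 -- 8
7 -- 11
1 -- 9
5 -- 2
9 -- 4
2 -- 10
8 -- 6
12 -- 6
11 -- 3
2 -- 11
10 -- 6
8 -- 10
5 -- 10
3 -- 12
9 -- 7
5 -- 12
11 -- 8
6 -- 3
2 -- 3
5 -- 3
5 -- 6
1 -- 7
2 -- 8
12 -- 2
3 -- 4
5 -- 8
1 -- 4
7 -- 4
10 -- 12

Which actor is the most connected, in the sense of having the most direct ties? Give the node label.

3

Degrees — 1:3, 2:7, 3:8, 4:4, 5:7, 6:6, 7:4, 8:7, 9:3, 10:6, 11:5, 12:6.
The maximum is 8, attained only by 3.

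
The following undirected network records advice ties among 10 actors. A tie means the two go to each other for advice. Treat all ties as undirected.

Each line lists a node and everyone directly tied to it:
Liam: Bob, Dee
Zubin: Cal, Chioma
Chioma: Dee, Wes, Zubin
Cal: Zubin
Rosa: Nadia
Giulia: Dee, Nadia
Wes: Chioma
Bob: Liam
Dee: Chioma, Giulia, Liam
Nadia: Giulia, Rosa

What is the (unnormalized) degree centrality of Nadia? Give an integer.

2

Nadia is directly tied to Giulia and Rosa. That is 2 neighbors, so the degree of Nadia is 2.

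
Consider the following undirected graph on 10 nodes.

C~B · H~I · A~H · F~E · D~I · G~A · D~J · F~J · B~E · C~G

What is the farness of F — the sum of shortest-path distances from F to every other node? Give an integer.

Distances from F: A:5, B:2, C:3, D:2, E:1, G:4, H:4, I:3, J:1.
Sum = 5 + 2 + 3 + 2 + 1 + 4 + 4 + 3 + 1 = 25.

25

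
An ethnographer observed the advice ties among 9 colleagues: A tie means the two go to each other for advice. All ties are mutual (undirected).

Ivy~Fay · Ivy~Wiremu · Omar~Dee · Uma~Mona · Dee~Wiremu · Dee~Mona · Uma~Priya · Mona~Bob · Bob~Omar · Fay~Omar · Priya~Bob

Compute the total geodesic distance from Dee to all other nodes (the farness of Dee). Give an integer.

14

Distances from Dee: Bob:2, Fay:2, Ivy:2, Mona:1, Omar:1, Priya:3, Uma:2, Wiremu:1.
Sum = 2 + 2 + 2 + 1 + 1 + 3 + 2 + 1 = 14.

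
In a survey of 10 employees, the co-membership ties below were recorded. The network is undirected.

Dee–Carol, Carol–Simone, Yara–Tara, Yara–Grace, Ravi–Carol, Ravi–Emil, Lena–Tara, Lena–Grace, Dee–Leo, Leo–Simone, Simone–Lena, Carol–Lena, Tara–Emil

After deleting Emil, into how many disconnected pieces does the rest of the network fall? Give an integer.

1

Emil's neighbors (Ravi and Tara) remain reachable from one another through other ties, so the rest of the network stays in one piece.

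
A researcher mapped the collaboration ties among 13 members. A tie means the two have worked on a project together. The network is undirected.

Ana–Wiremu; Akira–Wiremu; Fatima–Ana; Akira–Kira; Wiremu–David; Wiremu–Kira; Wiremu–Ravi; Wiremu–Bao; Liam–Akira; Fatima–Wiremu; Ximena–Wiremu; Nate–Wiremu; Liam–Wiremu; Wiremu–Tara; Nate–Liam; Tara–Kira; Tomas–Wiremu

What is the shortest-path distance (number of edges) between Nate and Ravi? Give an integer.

One shortest route is Nate – Wiremu – Ravi, which uses 2 edges, and Nate and Ravi are not directly tied, so nothing shorter exists. So d(Nate,Ravi) = 2.

2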